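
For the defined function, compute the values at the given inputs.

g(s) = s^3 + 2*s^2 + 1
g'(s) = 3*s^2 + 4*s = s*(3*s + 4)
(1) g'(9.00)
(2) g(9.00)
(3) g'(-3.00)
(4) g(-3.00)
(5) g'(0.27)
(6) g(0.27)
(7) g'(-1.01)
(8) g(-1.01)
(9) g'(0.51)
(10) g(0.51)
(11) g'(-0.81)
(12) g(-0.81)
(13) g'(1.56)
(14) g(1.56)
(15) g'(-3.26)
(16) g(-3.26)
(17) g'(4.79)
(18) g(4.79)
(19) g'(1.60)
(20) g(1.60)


(1) = 279.00
(2) = 892.00
(3) = 15.00
(4) = -8.00
(5) = 1.30
(6) = 1.17
(7) = -0.98
(8) = 2.01
(9) = 2.82
(10) = 1.65
(11) = -1.27
(12) = 1.78
(13) = 13.54
(14) = 9.66
(15) = 18.84
(16) = -12.39
(17) = 87.99
(18) = 156.79
(19) = 14.08
(20) = 10.22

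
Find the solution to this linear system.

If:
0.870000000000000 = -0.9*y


Then:
y = -0.97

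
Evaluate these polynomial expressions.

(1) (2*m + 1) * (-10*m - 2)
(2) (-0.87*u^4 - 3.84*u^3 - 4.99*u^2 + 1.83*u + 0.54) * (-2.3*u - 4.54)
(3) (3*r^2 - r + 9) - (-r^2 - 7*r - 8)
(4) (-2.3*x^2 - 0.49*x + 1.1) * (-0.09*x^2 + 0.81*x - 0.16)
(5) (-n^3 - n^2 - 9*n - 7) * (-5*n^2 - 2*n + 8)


(1) = -20*m^2 - 14*m - 2
(2) = 2.001*u^5 + 12.7818*u^4 + 28.9106*u^3 + 18.4456*u^2 - 9.5502*u - 2.4516
(3) = 4*r^2 + 6*r + 17
(4) = 0.207*x^4 - 1.8189*x^3 - 0.1279*x^2 + 0.9694*x - 0.176
(5) = 5*n^5 + 7*n^4 + 39*n^3 + 45*n^2 - 58*n - 56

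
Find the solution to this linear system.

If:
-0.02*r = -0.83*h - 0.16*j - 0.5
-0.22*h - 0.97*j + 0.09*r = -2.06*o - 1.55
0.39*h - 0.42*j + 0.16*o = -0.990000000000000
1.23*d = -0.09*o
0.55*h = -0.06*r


Then:
d = 0.03
h = -0.73
j = 1.52
o = -0.41
r = 6.72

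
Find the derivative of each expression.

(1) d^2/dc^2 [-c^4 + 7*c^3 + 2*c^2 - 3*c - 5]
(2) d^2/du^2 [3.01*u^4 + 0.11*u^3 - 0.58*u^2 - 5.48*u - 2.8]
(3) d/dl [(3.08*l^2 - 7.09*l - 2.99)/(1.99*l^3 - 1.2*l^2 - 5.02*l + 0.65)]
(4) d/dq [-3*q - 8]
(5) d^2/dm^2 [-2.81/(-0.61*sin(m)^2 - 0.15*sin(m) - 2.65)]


(1) = -12*c^2 + 42*c + 4
(2) = 36.12*u^2 + 0.66*u - 1.16
(3) = (-6.1292*l^4 + 28.2182*l^3 - 6.1193*l^2 - 3.172*l - 19.6183)/(3.9601*l^6 - 4.776*l^5 - 18.5396*l^4 + 14.635*l^3 + 23.6404*l^2 - 6.526*l + 0.4225)
(4) = -3
(5) = (-4.182404*sin(m)^4 - 0.771345*sin(m)^3 + 24.379841*sin(m)^2 + 2.659665*sin(m) - 8.95828)/(0.61*sin(m)^2 + 0.15*sin(m) + 2.65)^3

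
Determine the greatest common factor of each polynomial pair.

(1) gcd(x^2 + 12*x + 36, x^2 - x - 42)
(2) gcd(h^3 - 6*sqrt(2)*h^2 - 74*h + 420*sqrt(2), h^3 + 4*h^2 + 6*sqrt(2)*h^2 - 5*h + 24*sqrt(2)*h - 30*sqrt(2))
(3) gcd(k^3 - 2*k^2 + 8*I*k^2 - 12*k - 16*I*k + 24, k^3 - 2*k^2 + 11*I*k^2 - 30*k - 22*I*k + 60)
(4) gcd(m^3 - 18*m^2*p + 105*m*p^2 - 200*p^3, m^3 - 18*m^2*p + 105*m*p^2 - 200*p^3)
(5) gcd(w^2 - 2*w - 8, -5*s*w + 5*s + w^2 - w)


(1) = x + 6
(2) = h + 6*sqrt(2)
(3) = k^2 + k*(-2 + 6*I) - 12*I
(4) = -m^3 + 18*m^2*p - 105*m*p^2 + 200*p^3
(5) = 1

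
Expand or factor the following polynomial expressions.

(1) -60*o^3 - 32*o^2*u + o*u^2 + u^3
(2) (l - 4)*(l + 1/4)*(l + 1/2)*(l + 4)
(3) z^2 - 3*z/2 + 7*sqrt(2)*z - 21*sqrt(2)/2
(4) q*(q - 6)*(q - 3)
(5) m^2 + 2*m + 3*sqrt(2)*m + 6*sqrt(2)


(1) = (-6*o + u)*(2*o + u)*(5*o + u)
(2) = l^4 + 3*l^3/4 - 127*l^2/8 - 12*l - 2
(3) = (z - 3/2)*(z + 7*sqrt(2))
(4) = q^3 - 9*q^2 + 18*q
(5) = (m + 2)*(m + 3*sqrt(2))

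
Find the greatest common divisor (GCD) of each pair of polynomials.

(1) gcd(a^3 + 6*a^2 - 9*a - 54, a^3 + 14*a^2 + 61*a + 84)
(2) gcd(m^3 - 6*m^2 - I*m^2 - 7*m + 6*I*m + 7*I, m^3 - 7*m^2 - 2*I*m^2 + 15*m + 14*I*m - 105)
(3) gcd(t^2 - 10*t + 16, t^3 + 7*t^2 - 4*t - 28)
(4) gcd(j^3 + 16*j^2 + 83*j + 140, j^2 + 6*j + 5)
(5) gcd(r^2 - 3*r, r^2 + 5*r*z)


(1) = gcd((a - 3)*(a + 3)*(a + 6), (a + 3)*(a + 4)*(a + 7)) = a + 3
(2) = m - 7
(3) = t - 2
(4) = j + 5
(5) = gcd(r*(r - 3), r*(r + 5*z)) = r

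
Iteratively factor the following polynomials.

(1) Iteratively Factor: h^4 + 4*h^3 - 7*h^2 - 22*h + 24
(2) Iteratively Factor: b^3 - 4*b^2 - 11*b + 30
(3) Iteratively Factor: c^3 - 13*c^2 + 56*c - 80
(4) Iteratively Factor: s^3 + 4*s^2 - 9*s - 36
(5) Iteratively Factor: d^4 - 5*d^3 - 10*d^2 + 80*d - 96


(1) = (h + 4)*(h^3 - 7*h + 6) = (h - 1)*(h + 4)*(h^2 + h - 6) = (h - 1)*(h + 3)*(h + 4)*(h - 2)
(2) = (b + 3)*(b^2 - 7*b + 10) = (b - 2)*(b + 3)*(b - 5)
(3) = (c - 5)*(c^2 - 8*c + 16) = (c - 5)*(c - 4)*(c - 4)
(4) = (s + 3)*(s^2 + s - 12) = (s - 3)*(s + 3)*(s + 4)
(5) = (d + 4)*(d^3 - 9*d^2 + 26*d - 24) = (d - 4)*(d + 4)*(d^2 - 5*d + 6) = (d - 4)*(d - 3)*(d + 4)*(d - 2)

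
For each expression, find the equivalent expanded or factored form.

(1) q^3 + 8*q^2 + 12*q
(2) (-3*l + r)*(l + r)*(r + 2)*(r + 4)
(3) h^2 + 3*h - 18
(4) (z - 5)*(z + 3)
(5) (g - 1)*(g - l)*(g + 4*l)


(1) = q*(q + 2)*(q + 6)
(2) = -3*l^2*r^2 - 18*l^2*r - 24*l^2 - 2*l*r^3 - 12*l*r^2 - 16*l*r + r^4 + 6*r^3 + 8*r^2
(3) = (h - 3)*(h + 6)
(4) = z^2 - 2*z - 15
(5) = g^3 + 3*g^2*l - g^2 - 4*g*l^2 - 3*g*l + 4*l^2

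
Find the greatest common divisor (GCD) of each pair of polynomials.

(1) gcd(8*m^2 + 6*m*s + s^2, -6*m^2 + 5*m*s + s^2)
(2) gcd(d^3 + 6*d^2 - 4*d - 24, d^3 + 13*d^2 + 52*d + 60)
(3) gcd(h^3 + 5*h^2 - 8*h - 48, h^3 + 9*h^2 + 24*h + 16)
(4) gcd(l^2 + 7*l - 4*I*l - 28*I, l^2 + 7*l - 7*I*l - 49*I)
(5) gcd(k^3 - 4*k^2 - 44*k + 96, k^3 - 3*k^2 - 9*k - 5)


(1) = 1
(2) = d^2 + 8*d + 12
(3) = h^2 + 8*h + 16
(4) = gcd((l + 7)*(l - 4*I), (l + 7)*(l - 7*I)) = l + 7
(5) = 1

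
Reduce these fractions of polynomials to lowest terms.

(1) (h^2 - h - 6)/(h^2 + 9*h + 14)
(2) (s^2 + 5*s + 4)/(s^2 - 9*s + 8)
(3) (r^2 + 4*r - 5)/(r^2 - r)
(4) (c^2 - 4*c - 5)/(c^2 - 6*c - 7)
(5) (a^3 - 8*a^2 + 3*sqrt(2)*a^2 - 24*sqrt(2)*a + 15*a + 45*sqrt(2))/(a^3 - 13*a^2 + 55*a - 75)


(1) = (h - 3)/(h + 7)
(2) = (s^2 + 5*s + 4)/(s^2 - 9*s + 8)
(3) = (r + 5)/r
(4) = (c - 5)/(c - 7)
(5) = (a + 3*sqrt(2))/(a - 5)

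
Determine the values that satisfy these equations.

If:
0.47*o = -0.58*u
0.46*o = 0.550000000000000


Then:
o = 1.20
u = -0.97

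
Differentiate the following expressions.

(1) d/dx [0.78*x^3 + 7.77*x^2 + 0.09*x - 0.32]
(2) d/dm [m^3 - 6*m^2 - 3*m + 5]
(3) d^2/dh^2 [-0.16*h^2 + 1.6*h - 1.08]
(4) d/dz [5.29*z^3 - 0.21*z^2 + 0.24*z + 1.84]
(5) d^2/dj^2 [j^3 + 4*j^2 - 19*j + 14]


(1) = 2.34*x^2 + 15.54*x + 0.09
(2) = 3*m^2 - 12*m - 3
(3) = -0.320000000000000
(4) = 15.87*z^2 - 0.42*z + 0.24
(5) = 6*j + 8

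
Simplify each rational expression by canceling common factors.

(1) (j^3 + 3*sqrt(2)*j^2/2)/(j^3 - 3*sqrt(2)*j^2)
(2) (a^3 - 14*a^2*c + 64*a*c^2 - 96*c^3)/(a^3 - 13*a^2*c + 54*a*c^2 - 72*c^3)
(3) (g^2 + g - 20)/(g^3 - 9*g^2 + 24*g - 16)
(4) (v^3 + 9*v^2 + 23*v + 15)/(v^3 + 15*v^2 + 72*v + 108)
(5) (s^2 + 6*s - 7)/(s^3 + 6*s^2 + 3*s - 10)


(1) = (2*j + 3*sqrt(2))/(2*j - 6*sqrt(2))
(2) = (a - 4*c)/(a - 3*c)
(3) = (g + 5)/(g^2 - 5*g + 4)
(4) = (v^2 + 6*v + 5)/(v^2 + 12*v + 36)
(5) = (s + 7)/(s^2 + 7*s + 10)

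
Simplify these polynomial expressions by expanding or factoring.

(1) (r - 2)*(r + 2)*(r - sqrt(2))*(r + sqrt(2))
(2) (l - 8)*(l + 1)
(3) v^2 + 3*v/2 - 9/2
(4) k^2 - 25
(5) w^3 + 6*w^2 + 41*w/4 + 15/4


(1) = r^4 - 6*r^2 + 8
(2) = l^2 - 7*l - 8
(3) = (v - 3/2)*(v + 3)
(4) = (k - 5)*(k + 5)
(5) = (w + 1/2)*(w + 5/2)*(w + 3)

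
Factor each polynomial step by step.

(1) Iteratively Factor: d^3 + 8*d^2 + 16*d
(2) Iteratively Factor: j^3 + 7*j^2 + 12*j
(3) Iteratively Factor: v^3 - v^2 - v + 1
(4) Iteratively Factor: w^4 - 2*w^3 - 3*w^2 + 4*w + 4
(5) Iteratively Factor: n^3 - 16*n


(1) = (d + 4)*(d^2 + 4*d) = (d + 4)^2*(d)
(2) = (j + 4)*(j^2 + 3*j) = j*(j + 4)*(j + 3)
(3) = (v + 1)*(v^2 - 2*v + 1) = (v - 1)*(v + 1)*(v - 1)
(4) = (w - 2)*(w^3 - 3*w - 2) = (w - 2)*(w + 1)*(w^2 - w - 2) = (w - 2)*(w + 1)^2*(w - 2)
(5) = (n)*(n^2 - 16) = n*(n - 4)*(n + 4)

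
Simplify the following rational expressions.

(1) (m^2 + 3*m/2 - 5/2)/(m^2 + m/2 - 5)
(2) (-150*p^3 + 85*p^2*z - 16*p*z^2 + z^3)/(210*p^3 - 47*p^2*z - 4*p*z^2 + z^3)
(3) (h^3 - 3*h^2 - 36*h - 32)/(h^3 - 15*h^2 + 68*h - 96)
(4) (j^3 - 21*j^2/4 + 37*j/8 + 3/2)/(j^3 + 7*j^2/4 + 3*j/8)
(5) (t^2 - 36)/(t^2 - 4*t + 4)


(1) = (m - 1)/(m - 2)
(2) = (-5*p + z)/(7*p + z)
(3) = (h^2 + 5*h + 4)/(h^2 - 7*h + 12)
(4) = (2*j^2 - 11*j + 12)/(2*j^2 + 3*j)
(5) = (t^2 - 36)/(t^2 - 4*t + 4)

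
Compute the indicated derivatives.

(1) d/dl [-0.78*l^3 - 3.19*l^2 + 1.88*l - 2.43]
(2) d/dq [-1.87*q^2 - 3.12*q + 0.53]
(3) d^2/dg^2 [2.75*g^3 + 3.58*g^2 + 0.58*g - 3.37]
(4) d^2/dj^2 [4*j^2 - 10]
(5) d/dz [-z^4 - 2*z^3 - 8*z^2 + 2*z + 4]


(1) = -2.34*l^2 - 6.38*l + 1.88
(2) = -3.74*q - 3.12
(3) = 16.5*g + 7.16
(4) = 8
(5) = -4*z^3 - 6*z^2 - 16*z + 2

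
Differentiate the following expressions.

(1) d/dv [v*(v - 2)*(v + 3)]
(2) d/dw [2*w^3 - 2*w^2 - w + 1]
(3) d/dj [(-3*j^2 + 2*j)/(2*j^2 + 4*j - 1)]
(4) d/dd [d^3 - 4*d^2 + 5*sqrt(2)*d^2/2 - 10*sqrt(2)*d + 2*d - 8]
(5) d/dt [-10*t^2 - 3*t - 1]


(1) = 3*v^2 + 2*v - 6
(2) = 6*w^2 - 4*w - 1
(3) = 2*(-8*j^2 + 3*j - 1)/(4*j^4 + 16*j^3 + 12*j^2 - 8*j + 1)
(4) = 3*d^2 - 8*d + 5*sqrt(2)*d - 10*sqrt(2) + 2
(5) = -20*t - 3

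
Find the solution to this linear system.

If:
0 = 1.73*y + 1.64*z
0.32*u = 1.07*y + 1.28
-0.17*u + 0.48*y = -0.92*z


Then:
u = 1.85
y = -0.64
z = 0.68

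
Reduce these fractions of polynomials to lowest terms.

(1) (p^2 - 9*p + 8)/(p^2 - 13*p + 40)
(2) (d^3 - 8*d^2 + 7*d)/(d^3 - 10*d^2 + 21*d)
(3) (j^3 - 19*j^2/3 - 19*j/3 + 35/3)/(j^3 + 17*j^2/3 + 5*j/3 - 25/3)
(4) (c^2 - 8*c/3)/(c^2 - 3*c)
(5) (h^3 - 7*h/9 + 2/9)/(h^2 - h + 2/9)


(1) = (p - 1)/(p - 5)
(2) = (d - 1)/(d - 3)
(3) = (j - 7)/(j + 5)
(4) = (3*c - 8)/(3*c - 9)
(5) = h + 1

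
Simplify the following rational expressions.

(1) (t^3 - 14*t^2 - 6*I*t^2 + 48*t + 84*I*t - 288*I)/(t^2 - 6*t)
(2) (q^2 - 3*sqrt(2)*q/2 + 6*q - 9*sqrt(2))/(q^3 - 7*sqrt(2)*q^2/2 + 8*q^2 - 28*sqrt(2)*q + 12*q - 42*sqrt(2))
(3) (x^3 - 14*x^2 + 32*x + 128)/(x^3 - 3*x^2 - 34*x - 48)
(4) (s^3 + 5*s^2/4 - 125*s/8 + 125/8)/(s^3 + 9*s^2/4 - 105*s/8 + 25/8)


(1) = (t^2 + t*(-8 - 6*I) + 48*I)/t
(2) = (4*q - 6*sqrt(2))/(4*q^2 + q*(8 - 14*sqrt(2)) - 28*sqrt(2))
(3) = (x - 8)/(x + 3)
(4) = (4*s - 5)/(4*s - 1)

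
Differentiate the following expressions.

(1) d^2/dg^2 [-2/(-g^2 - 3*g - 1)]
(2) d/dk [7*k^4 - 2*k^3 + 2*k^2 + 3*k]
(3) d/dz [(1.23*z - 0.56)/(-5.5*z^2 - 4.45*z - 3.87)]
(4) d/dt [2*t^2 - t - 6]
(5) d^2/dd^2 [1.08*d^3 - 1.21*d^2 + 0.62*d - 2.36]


(1) = 4*(-g^2 - 3*g + (2*g + 3)^2 - 1)/(g^2 + 3*g + 1)^3
(2) = 28*k^3 - 6*k^2 + 4*k + 3
(3) = (6.765*z^2 - 6.16*z - 7.2521)/(30.25*z^4 + 48.95*z^3 + 62.3725*z^2 + 34.443*z + 14.9769)
(4) = 4*t - 1
(5) = 6.48*d - 2.42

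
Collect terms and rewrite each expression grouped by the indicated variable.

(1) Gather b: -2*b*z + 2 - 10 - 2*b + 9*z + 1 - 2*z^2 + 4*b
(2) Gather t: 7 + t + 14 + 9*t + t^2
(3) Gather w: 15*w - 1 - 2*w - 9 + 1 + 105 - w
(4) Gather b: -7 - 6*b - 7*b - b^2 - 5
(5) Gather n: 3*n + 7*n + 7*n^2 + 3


(1) = b*(2 - 2*z) - 2*z^2 + 9*z - 7
(2) = t^2 + 10*t + 21
(3) = 12*w + 96
(4) = -b^2 - 13*b - 12
(5) = 7*n^2 + 10*n + 3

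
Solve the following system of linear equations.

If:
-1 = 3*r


Then:
r = -1/3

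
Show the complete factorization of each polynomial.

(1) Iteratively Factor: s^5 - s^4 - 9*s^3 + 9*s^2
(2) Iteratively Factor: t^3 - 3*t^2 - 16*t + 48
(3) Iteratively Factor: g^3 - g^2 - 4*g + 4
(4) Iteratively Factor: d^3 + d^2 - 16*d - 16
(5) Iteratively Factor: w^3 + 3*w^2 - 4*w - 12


(1) = (s + 3)*(s^4 - 4*s^3 + 3*s^2) = s*(s + 3)*(s^3 - 4*s^2 + 3*s) = s^2*(s + 3)*(s^2 - 4*s + 3) = s^2*(s - 3)*(s + 3)*(s - 1)
(2) = (t - 4)*(t^2 + t - 12) = (t - 4)*(t + 4)*(t - 3)
(3) = (g - 1)*(g^2 - 4) = (g - 2)*(g - 1)*(g + 2)
(4) = (d + 4)*(d^2 - 3*d - 4) = (d + 1)*(d + 4)*(d - 4)
(5) = (w - 2)*(w^2 + 5*w + 6) = (w - 2)*(w + 3)*(w + 2)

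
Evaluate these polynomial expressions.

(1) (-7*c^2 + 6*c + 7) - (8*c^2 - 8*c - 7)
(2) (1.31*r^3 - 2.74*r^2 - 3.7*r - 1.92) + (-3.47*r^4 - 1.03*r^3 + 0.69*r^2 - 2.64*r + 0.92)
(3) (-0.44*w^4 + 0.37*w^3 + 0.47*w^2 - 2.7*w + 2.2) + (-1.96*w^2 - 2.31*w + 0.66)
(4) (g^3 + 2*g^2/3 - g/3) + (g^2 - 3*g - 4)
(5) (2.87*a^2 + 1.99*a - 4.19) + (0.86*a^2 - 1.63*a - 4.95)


(1) = -15*c^2 + 14*c + 14
(2) = -3.47*r^4 + 0.28*r^3 - 2.05*r^2 - 6.34*r - 1.0
(3) = -0.44*w^4 + 0.37*w^3 - 1.49*w^2 - 5.01*w + 2.86
(4) = g^3 + 5*g^2/3 - 10*g/3 - 4
(5) = 3.73*a^2 + 0.36*a - 9.14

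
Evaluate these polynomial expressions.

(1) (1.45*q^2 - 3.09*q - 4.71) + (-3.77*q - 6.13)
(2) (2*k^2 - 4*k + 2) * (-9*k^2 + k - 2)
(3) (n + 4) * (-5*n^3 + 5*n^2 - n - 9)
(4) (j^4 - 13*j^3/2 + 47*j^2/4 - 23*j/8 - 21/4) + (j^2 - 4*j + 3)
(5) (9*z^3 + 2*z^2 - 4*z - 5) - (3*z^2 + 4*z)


(1) = 1.45*q^2 - 6.86*q - 10.84
(2) = -18*k^4 + 38*k^3 - 26*k^2 + 10*k - 4
(3) = -5*n^4 - 15*n^3 + 19*n^2 - 13*n - 36
(4) = j^4 - 13*j^3/2 + 51*j^2/4 - 55*j/8 - 9/4
(5) = 9*z^3 - z^2 - 8*z - 5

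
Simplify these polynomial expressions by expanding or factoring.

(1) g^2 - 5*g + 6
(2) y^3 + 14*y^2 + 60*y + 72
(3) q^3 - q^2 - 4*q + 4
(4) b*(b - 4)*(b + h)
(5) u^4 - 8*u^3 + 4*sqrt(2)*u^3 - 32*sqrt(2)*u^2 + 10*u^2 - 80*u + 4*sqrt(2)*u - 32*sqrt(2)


(1) = (g - 3)*(g - 2)
(2) = (y + 2)*(y + 6)^2
(3) = (q - 2)*(q - 1)*(q + 2)
(4) = b^3 + b^2*h - 4*b^2 - 4*b*h
(5) = (u - 8)*(u + sqrt(2))^2*(u + 2*sqrt(2))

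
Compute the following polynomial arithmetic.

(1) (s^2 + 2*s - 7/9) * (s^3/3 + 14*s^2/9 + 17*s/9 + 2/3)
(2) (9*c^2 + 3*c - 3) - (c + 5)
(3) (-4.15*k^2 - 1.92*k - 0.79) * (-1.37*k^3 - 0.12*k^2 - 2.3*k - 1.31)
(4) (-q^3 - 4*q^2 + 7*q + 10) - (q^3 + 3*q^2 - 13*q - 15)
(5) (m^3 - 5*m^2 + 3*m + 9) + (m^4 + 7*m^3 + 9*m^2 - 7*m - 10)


(1) = s^5/3 + 20*s^4/9 + 128*s^3/27 + 262*s^2/81 - 11*s/81 - 14/27
(2) = 9*c^2 + 2*c - 8
(3) = 5.6855*k^5 + 3.1284*k^4 + 10.8577*k^3 + 9.9473*k^2 + 4.3322*k + 1.0349
(4) = -2*q^3 - 7*q^2 + 20*q + 25
(5) = m^4 + 8*m^3 + 4*m^2 - 4*m - 1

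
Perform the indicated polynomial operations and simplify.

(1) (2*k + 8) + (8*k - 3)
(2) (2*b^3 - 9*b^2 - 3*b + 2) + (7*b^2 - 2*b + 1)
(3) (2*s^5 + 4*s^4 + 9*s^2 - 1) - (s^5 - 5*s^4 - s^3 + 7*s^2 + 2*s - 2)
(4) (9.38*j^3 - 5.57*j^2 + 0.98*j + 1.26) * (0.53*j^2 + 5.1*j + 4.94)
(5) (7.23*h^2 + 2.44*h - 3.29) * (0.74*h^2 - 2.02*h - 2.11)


(1) = 10*k + 5
(2) = 2*b^3 - 2*b^2 - 5*b + 3
(3) = s^5 + 9*s^4 + s^3 + 2*s^2 - 2*s + 1
(4) = 4.9714*j^5 + 44.8859*j^4 + 18.4496*j^3 - 21.85*j^2 + 11.2672*j + 6.2244
(5) = 5.3502*h^4 - 12.799*h^3 - 22.6187*h^2 + 1.4974*h + 6.9419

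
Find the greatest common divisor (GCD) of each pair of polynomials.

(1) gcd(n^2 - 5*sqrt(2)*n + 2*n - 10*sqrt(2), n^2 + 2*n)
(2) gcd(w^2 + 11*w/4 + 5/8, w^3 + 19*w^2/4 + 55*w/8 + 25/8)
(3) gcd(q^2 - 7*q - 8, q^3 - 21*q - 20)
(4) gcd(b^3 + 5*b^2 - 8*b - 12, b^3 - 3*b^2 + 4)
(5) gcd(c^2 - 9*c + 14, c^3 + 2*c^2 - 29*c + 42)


(1) = gcd((n + 2)*(n - 5*sqrt(2)), n*(n + 2)) = n + 2
(2) = w + 5/2
(3) = gcd((q - 8)*(q + 1), (q - 5)*(q + 1)*(q + 4)) = q + 1
(4) = b^2 - b - 2
(5) = c - 2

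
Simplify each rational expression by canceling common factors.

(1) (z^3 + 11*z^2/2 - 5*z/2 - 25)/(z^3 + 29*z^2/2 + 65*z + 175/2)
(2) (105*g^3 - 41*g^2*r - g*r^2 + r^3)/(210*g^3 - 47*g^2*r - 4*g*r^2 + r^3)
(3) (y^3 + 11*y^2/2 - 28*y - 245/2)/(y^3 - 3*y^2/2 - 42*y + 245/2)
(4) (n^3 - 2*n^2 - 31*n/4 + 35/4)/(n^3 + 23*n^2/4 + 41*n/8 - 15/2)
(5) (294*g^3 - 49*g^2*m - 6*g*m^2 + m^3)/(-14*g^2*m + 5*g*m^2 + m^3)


(1) = (z - 2)/(z + 7)
(2) = (-3*g + r)/(-6*g + r)
(3) = (2*y + 7)/(2*y - 7)
(4) = (4*n^2 - 18*n + 14)/(4*n^2 + 13*n - 12)
(5) = (-42*g^2 + 13*g*m - m^2)/(2*g*m - m^2)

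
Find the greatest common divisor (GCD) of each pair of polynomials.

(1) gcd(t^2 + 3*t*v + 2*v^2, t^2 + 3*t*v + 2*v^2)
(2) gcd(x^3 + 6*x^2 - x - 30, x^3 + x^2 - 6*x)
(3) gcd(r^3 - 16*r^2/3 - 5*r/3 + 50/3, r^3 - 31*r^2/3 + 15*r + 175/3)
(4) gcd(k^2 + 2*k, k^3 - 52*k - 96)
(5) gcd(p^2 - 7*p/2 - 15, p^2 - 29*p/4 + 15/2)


(1) = gcd((t + v)*(t + 2*v), (t + v)*(t + 2*v)) = t^2 + 3*t*v + 2*v^2
(2) = gcd((x - 2)*(x + 3)*(x + 5), x*(x - 2)*(x + 3)) = x^2 + x - 6
(3) = r^2 - 10*r/3 - 25/3
(4) = k + 2
(5) = p - 6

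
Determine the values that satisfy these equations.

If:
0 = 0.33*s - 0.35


Then:
s = 1.06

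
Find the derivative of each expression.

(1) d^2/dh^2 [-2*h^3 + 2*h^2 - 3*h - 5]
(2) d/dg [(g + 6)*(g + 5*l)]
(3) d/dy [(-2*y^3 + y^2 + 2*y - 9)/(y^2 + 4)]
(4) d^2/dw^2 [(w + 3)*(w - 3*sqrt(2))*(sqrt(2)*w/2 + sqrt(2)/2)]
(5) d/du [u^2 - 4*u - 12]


(1) = 4 - 12*h
(2) = 2*g + 5*l + 6
(3) = 2*(-y^4 - 13*y^2 + 13*y + 4)/(y^4 + 8*y^2 + 16)
(4) = sqrt(2)*(3*w - 3*sqrt(2) + 4)
(5) = 2*u - 4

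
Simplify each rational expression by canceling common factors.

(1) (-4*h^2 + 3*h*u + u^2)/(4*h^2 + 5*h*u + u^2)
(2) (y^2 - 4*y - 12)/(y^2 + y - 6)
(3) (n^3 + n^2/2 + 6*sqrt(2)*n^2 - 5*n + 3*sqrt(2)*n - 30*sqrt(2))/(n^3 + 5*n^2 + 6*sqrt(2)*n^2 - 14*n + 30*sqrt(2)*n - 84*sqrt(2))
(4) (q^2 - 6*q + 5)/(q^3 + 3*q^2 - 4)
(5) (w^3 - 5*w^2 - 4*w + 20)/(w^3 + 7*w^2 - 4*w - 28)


(1) = (-h + u)/(h + u)
(2) = (y^2 - 4*y - 12)/(y^2 + y - 6)
(3) = (2*n + 5)/(2*n + 14)
(4) = (q - 5)/(q^2 + 4*q + 4)
(5) = (w - 5)/(w + 7)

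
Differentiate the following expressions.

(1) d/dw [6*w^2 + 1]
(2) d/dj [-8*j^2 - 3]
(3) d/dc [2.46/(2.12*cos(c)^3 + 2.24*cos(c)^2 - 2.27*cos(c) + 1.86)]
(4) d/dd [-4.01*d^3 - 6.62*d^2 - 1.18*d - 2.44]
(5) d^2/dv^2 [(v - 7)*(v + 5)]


(1) = 12*w
(2) = -16*j
(3) = (15.6456*cos(c)^2 + 11.0208*cos(c) - 5.5842)*sin(c)/(2.12*cos(c)^3 + 2.24*cos(c)^2 - 2.27*cos(c) + 1.86)^2
(4) = -12.03*d^2 - 13.24*d - 1.18
(5) = 2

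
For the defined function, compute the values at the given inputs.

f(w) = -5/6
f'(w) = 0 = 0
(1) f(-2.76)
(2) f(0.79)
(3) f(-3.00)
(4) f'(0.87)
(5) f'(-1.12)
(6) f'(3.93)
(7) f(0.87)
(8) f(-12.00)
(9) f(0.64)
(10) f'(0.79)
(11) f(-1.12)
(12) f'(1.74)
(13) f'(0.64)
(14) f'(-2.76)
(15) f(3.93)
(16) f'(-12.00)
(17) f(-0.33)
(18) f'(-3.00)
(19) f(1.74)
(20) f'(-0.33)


(1) = -0.83
(2) = -0.83
(3) = -0.83
(4) = 0.00
(5) = 0.00
(6) = 0.00
(7) = -0.83
(8) = -0.83
(9) = -0.83
(10) = 0.00
(11) = -0.83
(12) = 0.00
(13) = 0.00
(14) = 0.00
(15) = -0.83
(16) = 0.00
(17) = -0.83
(18) = 0.00
(19) = -0.83
(20) = 0.00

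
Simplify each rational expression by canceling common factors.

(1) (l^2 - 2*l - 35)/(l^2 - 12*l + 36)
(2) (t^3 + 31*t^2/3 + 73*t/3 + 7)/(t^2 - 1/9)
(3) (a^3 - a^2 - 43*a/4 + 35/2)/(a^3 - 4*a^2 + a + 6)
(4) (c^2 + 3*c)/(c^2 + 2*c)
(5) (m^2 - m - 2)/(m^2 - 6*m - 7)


(1) = (l^2 - 2*l - 35)/(l^2 - 12*l + 36)
(2) = (3*t^2 + 30*t + 63)/(3*t - 1)
(3) = (4*a^2 + 4*a - 35)/(4*a^2 - 8*a - 12)
(4) = (c + 3)/(c + 2)
(5) = (m - 2)/(m - 7)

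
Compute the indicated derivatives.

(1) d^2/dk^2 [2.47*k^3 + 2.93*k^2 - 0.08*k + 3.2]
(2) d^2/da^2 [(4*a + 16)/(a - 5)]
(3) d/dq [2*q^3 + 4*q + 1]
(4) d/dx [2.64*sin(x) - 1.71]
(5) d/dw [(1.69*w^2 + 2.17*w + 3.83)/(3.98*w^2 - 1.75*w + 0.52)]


(1) = 14.82*k + 5.86
(2) = 72/(a - 5)^3
(3) = 6*q^2 + 4
(4) = 2.64*cos(x)
(5) = (-11.5941*w^2 - 28.7292*w + 7.8309)/(15.8404*w^4 - 13.93*w^3 + 7.2017*w^2 - 1.82*w + 0.2704)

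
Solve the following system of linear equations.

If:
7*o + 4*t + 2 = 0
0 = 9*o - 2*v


Then:
o = 2*v/9
t = -7*v/18 - 1/2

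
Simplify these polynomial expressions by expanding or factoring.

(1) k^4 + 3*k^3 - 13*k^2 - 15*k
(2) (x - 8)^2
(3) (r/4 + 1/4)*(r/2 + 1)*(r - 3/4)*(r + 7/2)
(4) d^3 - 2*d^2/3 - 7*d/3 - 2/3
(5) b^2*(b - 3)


(1) = k*(k - 3)*(k + 1)*(k + 5)
(2) = x^2 - 16*x + 64
(3) = r^4/8 + 23*r^3/32 + 61*r^2/64 - 19*r/64 - 21/32
(4) = (d - 2)*(d + 1/3)*(d + 1)
(5) = b^3 - 3*b^2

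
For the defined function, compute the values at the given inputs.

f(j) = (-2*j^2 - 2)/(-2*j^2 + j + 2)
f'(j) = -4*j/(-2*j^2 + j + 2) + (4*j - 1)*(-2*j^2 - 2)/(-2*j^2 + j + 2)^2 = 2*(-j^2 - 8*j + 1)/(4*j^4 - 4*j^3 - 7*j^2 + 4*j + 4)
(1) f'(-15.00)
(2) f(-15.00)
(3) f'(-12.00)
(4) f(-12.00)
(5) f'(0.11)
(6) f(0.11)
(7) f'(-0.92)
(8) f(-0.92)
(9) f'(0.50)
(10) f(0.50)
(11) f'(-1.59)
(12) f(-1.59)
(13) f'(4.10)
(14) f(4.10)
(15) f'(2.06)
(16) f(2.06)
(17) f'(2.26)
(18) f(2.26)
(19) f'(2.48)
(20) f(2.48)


(1) = -0.00
(2) = 0.98
(3) = -0.00
(4) = 0.97
(5) = 0.05
(6) = -0.97
(7) = 40.02
(8) = 6.03
(9) = -1.62
(10) = -1.25
(11) = 1.04
(12) = 1.52
(13) = -0.13
(14) = 1.29
(15) = -2.01
(16) = 2.37
(17) = -1.25
(18) = 2.05
(19) = -0.82
(20) = 1.83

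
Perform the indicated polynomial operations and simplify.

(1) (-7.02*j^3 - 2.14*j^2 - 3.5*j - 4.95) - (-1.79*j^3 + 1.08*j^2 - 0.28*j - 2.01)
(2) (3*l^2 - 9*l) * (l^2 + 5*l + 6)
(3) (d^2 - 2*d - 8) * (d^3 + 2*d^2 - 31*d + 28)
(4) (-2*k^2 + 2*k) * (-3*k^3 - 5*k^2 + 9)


(1) = -5.23*j^3 - 3.22*j^2 - 3.22*j - 2.94
(2) = 3*l^4 + 6*l^3 - 27*l^2 - 54*l
(3) = d^5 - 43*d^3 + 74*d^2 + 192*d - 224
(4) = 6*k^5 + 4*k^4 - 10*k^3 - 18*k^2 + 18*k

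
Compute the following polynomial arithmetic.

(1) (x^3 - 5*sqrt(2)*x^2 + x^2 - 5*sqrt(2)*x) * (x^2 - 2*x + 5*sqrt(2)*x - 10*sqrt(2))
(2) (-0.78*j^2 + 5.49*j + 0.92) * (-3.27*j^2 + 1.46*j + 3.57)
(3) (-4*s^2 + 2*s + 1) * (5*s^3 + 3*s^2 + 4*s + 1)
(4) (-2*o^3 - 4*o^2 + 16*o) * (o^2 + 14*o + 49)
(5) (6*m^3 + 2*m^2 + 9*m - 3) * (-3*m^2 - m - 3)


(1) = x^5 - x^4 - 52*x^3 + 50*x^2 + 100*x
(2) = 2.5506*j^4 - 19.0911*j^3 + 2.2224*j^2 + 20.9425*j + 3.2844
(3) = -20*s^5 - 2*s^4 - 5*s^3 + 7*s^2 + 6*s + 1
(4) = -2*o^5 - 32*o^4 - 138*o^3 + 28*o^2 + 784*o
(5) = -18*m^5 - 12*m^4 - 47*m^3 - 6*m^2 - 24*m + 9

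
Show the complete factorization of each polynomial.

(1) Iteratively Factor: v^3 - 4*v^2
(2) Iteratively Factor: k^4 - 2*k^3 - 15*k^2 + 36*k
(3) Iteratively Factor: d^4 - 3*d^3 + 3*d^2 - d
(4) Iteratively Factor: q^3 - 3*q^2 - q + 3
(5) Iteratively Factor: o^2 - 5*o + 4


(1) = (v - 4)*(v^2) = v*(v - 4)*(v)
(2) = (k)*(k^3 - 2*k^2 - 15*k + 36) = k*(k - 3)*(k^2 + k - 12) = k*(k - 3)^2*(k + 4)
(3) = (d)*(d^3 - 3*d^2 + 3*d - 1) = d*(d - 1)*(d^2 - 2*d + 1) = d*(d - 1)^2*(d - 1)
(4) = (q - 1)*(q^2 - 2*q - 3) = (q - 3)*(q - 1)*(q + 1)
(5) = (o - 1)*(o - 4)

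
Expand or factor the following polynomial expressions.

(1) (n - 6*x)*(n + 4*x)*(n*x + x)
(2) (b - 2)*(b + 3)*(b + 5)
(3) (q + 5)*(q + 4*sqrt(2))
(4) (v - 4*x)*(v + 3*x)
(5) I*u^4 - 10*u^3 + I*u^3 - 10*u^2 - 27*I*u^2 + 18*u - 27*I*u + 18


(1) = n^3*x - 2*n^2*x^2 + n^2*x - 24*n*x^3 - 2*n*x^2 - 24*x^3
(2) = b^3 + 6*b^2 - b - 30
(3) = q^2 + 5*q + 4*sqrt(2)*q + 20*sqrt(2)
(4) = v^2 - v*x - 12*x^2
(5) = (u + I)*(u + 3*I)*(u + 6*I)*(I*u + I)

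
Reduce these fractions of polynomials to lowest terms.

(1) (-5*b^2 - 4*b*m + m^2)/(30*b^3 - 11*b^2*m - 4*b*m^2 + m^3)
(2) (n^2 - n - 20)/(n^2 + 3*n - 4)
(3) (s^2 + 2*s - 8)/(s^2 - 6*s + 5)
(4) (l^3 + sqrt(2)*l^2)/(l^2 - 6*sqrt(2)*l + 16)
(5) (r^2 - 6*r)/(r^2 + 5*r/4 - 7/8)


(1) = (-b - m)/(6*b^2 - b*m - m^2)
(2) = (n - 5)/(n - 1)
(3) = (s^2 + 2*s - 8)/(s^2 - 6*s + 5)
(4) = (l^3 + sqrt(2)*l^2)/(l^2 - 6*sqrt(2)*l + 16)
(5) = (8*r^2 - 48*r)/(8*r^2 + 10*r - 7)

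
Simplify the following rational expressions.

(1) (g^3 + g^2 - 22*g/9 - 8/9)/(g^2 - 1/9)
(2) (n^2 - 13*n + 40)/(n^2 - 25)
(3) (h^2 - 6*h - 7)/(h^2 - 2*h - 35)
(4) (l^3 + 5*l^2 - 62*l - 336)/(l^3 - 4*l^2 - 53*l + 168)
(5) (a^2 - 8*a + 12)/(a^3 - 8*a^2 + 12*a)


(1) = (3*g^2 + 2*g - 8)/(3*g - 1)
(2) = (n - 8)/(n + 5)
(3) = (h + 1)/(h + 5)
(4) = (l + 6)/(l - 3)
(5) = 1/a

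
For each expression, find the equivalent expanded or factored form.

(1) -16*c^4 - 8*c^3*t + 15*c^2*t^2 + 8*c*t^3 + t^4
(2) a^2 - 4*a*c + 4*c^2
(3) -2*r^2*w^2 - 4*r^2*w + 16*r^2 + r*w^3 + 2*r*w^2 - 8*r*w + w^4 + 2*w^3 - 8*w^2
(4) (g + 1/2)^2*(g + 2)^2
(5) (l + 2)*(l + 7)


(1) = (-c + t)*(c + t)*(4*c + t)^2
(2) = (a - 2*c)^2
(3) = (-r + w)*(2*r + w)*(w - 2)*(w + 4)
(4) = g^4 + 5*g^3 + 33*g^2/4 + 5*g + 1
(5) = l^2 + 9*l + 14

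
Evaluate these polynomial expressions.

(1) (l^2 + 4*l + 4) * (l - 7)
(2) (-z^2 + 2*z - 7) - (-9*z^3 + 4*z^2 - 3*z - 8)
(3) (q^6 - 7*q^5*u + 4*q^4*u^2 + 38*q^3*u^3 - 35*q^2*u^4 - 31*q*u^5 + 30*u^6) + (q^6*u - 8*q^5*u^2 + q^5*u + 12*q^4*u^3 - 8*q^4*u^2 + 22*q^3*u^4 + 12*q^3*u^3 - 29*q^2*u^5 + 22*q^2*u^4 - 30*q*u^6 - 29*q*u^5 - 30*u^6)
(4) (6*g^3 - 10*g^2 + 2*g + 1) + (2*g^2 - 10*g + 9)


(1) = l^3 - 3*l^2 - 24*l - 28
(2) = 9*z^3 - 5*z^2 + 5*z + 1
(3) = q^6*u + q^6 - 8*q^5*u^2 - 6*q^5*u + 12*q^4*u^3 - 4*q^4*u^2 + 22*q^3*u^4 + 50*q^3*u^3 - 29*q^2*u^5 - 13*q^2*u^4 - 30*q*u^6 - 60*q*u^5
(4) = 6*g^3 - 8*g^2 - 8*g + 10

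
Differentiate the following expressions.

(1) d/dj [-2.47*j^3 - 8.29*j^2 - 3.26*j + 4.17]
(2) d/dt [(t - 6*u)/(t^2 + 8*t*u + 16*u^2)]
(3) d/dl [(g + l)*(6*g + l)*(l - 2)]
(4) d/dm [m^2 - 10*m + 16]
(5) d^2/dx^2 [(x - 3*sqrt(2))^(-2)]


(1) = -7.41*j^2 - 16.58*j - 3.26
(2) = (-t + 16*u)/(t^3 + 12*t^2*u + 48*t*u^2 + 64*u^3)
(3) = 6*g^2 + 14*g*l - 14*g + 3*l^2 - 4*l
(4) = 2*m - 10
(5) = 6/(x - 3*sqrt(2))^4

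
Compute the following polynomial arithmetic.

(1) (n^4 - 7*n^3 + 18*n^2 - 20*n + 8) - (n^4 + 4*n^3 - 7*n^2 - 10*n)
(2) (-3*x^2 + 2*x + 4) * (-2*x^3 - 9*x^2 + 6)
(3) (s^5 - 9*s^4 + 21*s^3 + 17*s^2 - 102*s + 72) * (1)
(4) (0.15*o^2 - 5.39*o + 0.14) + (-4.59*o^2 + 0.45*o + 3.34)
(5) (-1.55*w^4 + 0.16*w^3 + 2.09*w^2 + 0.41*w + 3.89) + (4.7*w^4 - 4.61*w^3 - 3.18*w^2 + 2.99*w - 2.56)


(1) = -11*n^3 + 25*n^2 - 10*n + 8
(2) = 6*x^5 + 23*x^4 - 26*x^3 - 54*x^2 + 12*x + 24
(3) = s^5 - 9*s^4 + 21*s^3 + 17*s^2 - 102*s + 72
(4) = -4.44*o^2 - 4.94*o + 3.48
(5) = 3.15*w^4 - 4.45*w^3 - 1.09*w^2 + 3.4*w + 1.33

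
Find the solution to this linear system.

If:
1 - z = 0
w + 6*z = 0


Then:
w = -6
z = 1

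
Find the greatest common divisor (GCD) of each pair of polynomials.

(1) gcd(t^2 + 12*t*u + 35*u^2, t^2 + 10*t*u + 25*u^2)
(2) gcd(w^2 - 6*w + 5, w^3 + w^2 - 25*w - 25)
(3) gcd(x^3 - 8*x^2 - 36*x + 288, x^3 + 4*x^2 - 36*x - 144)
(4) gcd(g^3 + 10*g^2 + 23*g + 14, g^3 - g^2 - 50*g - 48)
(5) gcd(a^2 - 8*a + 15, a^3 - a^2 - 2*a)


(1) = gcd((t + 5*u)*(t + 7*u), (t + 5*u)^2) = t + 5*u
(2) = gcd((w - 5)*(w - 1), (w - 5)*(w + 1)*(w + 5)) = w - 5
(3) = x^2 - 36
(4) = g + 1
(5) = 1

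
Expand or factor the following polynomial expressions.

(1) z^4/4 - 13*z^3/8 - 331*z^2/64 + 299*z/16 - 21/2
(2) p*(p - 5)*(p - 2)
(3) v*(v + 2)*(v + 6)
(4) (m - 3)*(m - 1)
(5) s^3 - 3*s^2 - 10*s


(1) = (z/4 + 1)*(z - 8)*(z - 7/4)*(z - 3/4)
(2) = p^3 - 7*p^2 + 10*p
(3) = v^3 + 8*v^2 + 12*v
(4) = m^2 - 4*m + 3
(5) = s*(s - 5)*(s + 2)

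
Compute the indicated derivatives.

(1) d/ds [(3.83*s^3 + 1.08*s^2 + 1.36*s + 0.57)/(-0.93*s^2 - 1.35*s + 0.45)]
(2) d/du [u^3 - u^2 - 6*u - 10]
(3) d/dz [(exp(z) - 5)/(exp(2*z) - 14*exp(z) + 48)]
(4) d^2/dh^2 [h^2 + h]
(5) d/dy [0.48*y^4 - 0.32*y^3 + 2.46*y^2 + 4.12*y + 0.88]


(1) = (-3.5619*s^4 - 10.341*s^3 + 4.9773*s^2 + 2.0322*s + 1.3815)/(0.8649*s^4 + 2.511*s^3 + 0.9855*s^2 - 1.215*s + 0.2025)
(2) = 3*u^2 - 2*u - 6
(3) = (-2*(exp(z) - 7)*(exp(z) - 5) + exp(2*z) - 14*exp(z) + 48)*exp(z)/(exp(2*z) - 14*exp(z) + 48)^2
(4) = 2
(5) = 1.92*y^3 - 0.96*y^2 + 4.92*y + 4.12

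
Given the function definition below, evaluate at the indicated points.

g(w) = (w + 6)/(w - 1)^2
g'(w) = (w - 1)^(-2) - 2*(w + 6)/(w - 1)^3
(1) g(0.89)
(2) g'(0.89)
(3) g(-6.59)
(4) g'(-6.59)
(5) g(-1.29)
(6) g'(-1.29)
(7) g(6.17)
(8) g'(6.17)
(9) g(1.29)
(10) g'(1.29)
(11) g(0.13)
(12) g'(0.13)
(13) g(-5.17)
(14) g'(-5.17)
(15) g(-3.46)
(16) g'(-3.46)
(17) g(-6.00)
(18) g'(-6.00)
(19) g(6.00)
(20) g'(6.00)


(1) = 569.42
(2) = 10435.76
(3) = -0.01
(4) = 0.01
(5) = 0.90
(6) = 0.98
(7) = 0.46
(8) = -0.14
(9) = 86.68
(10) = -585.92
(11) = 8.10
(12) = 19.94
(13) = 0.02
(14) = 0.03
(15) = 0.13
(16) = 0.11
(17) = 0.00
(18) = 0.02
(19) = 0.48
(20) = -0.15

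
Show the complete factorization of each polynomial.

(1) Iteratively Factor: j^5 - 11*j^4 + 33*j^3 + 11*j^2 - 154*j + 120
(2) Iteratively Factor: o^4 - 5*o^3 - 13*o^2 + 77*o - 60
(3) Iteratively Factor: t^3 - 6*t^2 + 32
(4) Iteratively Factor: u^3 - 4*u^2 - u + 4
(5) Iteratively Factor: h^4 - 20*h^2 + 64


(1) = (j - 4)*(j^4 - 7*j^3 + 5*j^2 + 31*j - 30) = (j - 4)*(j - 1)*(j^3 - 6*j^2 - j + 30) = (j - 5)*(j - 4)*(j - 1)*(j^2 - j - 6) = (j - 5)*(j - 4)*(j - 1)*(j + 2)*(j - 3)
(2) = (o - 5)*(o^3 - 13*o + 12) = (o - 5)*(o + 4)*(o^2 - 4*o + 3) = (o - 5)*(o - 1)*(o + 4)*(o - 3)
(3) = (t - 4)*(t^2 - 2*t - 8) = (t - 4)*(t + 2)*(t - 4)
(4) = (u + 1)*(u^2 - 5*u + 4) = (u - 4)*(u + 1)*(u - 1)
(5) = (h - 4)*(h^3 + 4*h^2 - 4*h - 16) = (h - 4)*(h + 4)*(h^2 - 4) = (h - 4)*(h - 2)*(h + 4)*(h + 2)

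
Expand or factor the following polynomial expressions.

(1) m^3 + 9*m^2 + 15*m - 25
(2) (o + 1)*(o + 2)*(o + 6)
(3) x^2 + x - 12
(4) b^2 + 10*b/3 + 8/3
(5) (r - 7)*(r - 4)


(1) = (m - 1)*(m + 5)^2
(2) = o^3 + 9*o^2 + 20*o + 12
(3) = (x - 3)*(x + 4)
(4) = (b + 4/3)*(b + 2)
(5) = r^2 - 11*r + 28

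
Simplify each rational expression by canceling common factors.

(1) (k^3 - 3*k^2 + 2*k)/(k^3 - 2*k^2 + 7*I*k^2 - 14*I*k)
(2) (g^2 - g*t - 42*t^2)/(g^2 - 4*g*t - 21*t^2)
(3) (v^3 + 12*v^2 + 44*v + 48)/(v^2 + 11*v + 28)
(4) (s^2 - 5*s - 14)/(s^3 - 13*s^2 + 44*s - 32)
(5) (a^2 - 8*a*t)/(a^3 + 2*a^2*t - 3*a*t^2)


(1) = (k - 1)/(k + 7*I)
(2) = (g + 6*t)/(g + 3*t)
(3) = (v^2 + 8*v + 12)/(v + 7)
(4) = (s^2 - 5*s - 14)/(s^3 - 13*s^2 + 44*s - 32)
(5) = (-a + 8*t)/(-a^2 - 2*a*t + 3*t^2)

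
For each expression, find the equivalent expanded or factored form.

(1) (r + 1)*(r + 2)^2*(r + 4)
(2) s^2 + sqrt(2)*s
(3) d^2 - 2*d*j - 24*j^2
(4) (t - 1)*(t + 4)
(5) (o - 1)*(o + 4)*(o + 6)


(1) = r^4 + 9*r^3 + 28*r^2 + 36*r + 16
(2) = s*(s + sqrt(2))
(3) = (d - 6*j)*(d + 4*j)
(4) = t^2 + 3*t - 4
(5) = o^3 + 9*o^2 + 14*o - 24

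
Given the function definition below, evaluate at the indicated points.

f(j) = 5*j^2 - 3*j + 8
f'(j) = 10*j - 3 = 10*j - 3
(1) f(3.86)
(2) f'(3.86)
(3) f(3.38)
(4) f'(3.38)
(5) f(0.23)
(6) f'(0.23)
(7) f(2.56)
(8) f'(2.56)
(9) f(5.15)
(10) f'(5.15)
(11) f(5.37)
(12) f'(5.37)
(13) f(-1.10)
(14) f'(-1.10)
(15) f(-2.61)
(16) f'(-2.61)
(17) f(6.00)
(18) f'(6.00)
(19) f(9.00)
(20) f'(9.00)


(1) = 70.92
(2) = 35.60
(3) = 54.98
(4) = 30.80
(5) = 7.57
(6) = -0.70
(7) = 33.09
(8) = 22.60
(9) = 125.16
(10) = 48.50
(11) = 136.07
(12) = 50.70
(13) = 17.35
(14) = -14.00
(15) = 49.89
(16) = -29.10
(17) = 170.00
(18) = 57.00
(19) = 386.00
(20) = 87.00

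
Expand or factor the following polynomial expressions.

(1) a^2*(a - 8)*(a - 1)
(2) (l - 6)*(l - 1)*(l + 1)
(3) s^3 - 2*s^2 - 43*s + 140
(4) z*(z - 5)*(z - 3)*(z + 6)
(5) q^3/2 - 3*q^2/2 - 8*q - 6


(1) = a^4 - 9*a^3 + 8*a^2
(2) = l^3 - 6*l^2 - l + 6
(3) = (s - 5)*(s - 4)*(s + 7)
(4) = z^4 - 2*z^3 - 33*z^2 + 90*z
(5) = (q/2 + 1)*(q - 6)*(q + 1)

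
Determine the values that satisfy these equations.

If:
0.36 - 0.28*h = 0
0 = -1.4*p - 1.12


Then:
h = 1.29
p = -0.80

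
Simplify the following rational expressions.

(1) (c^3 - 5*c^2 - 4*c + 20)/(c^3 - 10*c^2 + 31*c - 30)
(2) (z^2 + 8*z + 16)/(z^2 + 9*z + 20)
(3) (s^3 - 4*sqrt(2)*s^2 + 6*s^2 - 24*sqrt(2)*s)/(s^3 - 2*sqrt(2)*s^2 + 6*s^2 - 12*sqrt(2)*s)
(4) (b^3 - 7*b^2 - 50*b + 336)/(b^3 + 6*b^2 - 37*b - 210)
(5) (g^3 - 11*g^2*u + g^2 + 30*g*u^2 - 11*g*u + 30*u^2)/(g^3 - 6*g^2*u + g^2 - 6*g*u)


(1) = (c + 2)/(c - 3)
(2) = (z + 4)/(z + 5)
(3) = (s - 4*sqrt(2))/(s - 2*sqrt(2))
(4) = (b - 8)/(b + 5)
(5) = (g - 5*u)/g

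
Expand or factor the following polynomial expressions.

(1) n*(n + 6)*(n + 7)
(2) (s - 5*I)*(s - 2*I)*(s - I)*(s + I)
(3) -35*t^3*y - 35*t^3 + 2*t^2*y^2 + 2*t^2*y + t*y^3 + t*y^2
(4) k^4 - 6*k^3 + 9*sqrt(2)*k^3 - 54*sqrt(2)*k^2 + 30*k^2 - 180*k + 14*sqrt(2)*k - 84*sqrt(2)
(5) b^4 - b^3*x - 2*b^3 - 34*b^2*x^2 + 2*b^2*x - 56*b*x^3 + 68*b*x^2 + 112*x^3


(1) = n^3 + 13*n^2 + 42*n
(2) = s^4 - 7*I*s^3 - 9*s^2 - 7*I*s - 10
(3) = (-5*t + y)*(7*t + y)*(t*y + t)
(4) = (k - 6)*(k + sqrt(2))^2*(k + 7*sqrt(2))
(5) = (b - 2)*(b - 7*x)*(b + 2*x)*(b + 4*x)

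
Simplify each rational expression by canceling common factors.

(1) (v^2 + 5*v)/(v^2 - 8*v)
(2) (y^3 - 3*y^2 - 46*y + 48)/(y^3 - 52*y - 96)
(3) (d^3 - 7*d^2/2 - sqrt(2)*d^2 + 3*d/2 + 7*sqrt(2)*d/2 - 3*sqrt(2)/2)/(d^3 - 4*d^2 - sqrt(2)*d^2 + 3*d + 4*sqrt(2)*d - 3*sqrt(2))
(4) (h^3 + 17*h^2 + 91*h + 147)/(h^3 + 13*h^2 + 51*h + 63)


(1) = (v + 5)/(v - 8)
(2) = (y - 1)/(y + 2)
(3) = (2*d - 1)/(2*d - 2)
(4) = (h + 7)/(h + 3)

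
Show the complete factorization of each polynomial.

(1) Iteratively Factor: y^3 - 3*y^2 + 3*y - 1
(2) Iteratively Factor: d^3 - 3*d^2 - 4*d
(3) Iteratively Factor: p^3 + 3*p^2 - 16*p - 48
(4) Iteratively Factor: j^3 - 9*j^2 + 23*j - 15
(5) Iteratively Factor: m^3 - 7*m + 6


(1) = (y - 1)*(y^2 - 2*y + 1) = (y - 1)^2*(y - 1)
(2) = (d + 1)*(d^2 - 4*d) = d*(d + 1)*(d - 4)
(3) = (p - 4)*(p^2 + 7*p + 12) = (p - 4)*(p + 4)*(p + 3)
(4) = (j - 5)*(j^2 - 4*j + 3) = (j - 5)*(j - 1)*(j - 3)
(5) = (m + 3)*(m^2 - 3*m + 2) = (m - 2)*(m + 3)*(m - 1)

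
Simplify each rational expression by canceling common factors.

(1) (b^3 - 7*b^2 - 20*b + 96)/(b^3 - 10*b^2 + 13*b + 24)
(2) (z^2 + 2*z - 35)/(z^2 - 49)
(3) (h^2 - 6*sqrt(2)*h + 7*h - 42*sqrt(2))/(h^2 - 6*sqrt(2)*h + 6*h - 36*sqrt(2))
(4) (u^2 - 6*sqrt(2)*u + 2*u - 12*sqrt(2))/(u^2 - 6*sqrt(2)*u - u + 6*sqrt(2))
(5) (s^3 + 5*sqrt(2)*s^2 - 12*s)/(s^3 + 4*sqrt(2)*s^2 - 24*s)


(1) = (b + 4)/(b + 1)
(2) = (z - 5)/(z - 7)
(3) = (h + 7)/(h + 6)
(4) = (u + 2)/(u - 1)
(5) = (s - sqrt(2))/(s - 2*sqrt(2))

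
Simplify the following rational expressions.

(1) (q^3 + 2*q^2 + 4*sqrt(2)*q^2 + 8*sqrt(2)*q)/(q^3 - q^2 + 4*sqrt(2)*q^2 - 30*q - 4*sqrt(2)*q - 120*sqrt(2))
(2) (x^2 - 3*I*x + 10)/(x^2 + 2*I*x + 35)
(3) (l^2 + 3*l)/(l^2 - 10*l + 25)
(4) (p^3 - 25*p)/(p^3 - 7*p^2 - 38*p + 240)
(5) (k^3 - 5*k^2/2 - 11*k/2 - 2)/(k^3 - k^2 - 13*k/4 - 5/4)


(1) = (q^2 + 2*q)/(q^2 - q - 30)
(2) = (x + 2*I)/(x + 7*I)
(3) = (l^2 + 3*l)/(l^2 - 10*l + 25)
(4) = (p^2 + 5*p)/(p^2 - 2*p - 48)
(5) = (2*k - 8)/(2*k - 5)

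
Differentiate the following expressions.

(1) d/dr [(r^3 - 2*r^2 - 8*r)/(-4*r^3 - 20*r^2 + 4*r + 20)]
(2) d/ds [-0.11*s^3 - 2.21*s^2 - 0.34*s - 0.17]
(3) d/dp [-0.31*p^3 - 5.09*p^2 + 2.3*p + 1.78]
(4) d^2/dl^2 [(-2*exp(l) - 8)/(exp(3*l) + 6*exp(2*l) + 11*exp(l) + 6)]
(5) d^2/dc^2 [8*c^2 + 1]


(1) = (-7*r^4 - 14*r^3 - 27*r^2 - 20*r - 40)/(4*(r^6 + 10*r^5 + 23*r^4 - 20*r^3 - 49*r^2 + 10*r + 25))
(2) = -0.33*s^2 - 4.42*s - 0.34
(3) = -0.93*p^2 - 10.18*p + 2.3
(4) = (-8*exp(6*l) - 108*exp(5*l) - 512*exp(4*l) - 1040*exp(3*l) - 720*exp(2*l) + 316*exp(l) + 456)*exp(l)/(exp(9*l) + 18*exp(8*l) + 141*exp(7*l) + 630*exp(6*l) + 1767*exp(5*l) + 3222*exp(4*l) + 3815*exp(3*l) + 2826*exp(2*l) + 1188*exp(l) + 216)
(5) = 16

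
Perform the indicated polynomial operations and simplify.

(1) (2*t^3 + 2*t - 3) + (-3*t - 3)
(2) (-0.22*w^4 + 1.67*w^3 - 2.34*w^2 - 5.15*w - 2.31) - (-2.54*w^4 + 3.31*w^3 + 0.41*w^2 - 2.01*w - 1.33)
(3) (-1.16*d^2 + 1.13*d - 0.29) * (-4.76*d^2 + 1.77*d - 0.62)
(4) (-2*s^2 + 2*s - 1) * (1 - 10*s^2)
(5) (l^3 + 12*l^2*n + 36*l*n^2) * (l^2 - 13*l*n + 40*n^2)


(1) = 2*t^3 - t - 6
(2) = 2.32*w^4 - 1.64*w^3 - 2.75*w^2 - 3.14*w - 0.98
(3) = 5.5216*d^4 - 7.432*d^3 + 4.0997*d^2 - 1.2139*d + 0.1798
(4) = 20*s^4 - 20*s^3 + 8*s^2 + 2*s - 1
(5) = l^5 - l^4*n - 80*l^3*n^2 + 12*l^2*n^3 + 1440*l*n^4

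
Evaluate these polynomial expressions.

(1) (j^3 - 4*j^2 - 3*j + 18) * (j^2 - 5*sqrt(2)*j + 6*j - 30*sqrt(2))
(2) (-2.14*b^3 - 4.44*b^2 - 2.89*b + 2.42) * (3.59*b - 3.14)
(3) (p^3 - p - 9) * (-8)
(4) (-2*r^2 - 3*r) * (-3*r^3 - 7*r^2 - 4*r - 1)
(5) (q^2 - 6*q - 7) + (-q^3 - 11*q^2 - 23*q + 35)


(1) = j^5 - 5*sqrt(2)*j^4 + 2*j^4 - 27*j^3 - 10*sqrt(2)*j^3 + 135*sqrt(2)*j^2 + 108*j - 540*sqrt(2)
(2) = -7.6826*b^4 - 9.22*b^3 + 3.5665*b^2 + 17.7624*b - 7.5988
(3) = -8*p^3 + 8*p + 72
(4) = 6*r^5 + 23*r^4 + 29*r^3 + 14*r^2 + 3*r
(5) = -q^3 - 10*q^2 - 29*q + 28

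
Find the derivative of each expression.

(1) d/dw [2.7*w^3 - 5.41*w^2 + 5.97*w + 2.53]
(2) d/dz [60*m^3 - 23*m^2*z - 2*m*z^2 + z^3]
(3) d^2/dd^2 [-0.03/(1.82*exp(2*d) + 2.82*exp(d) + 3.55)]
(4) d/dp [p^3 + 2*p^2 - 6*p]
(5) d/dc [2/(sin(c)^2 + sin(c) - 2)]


(1) = 8.1*w^2 - 10.82*w + 5.97
(2) = -23*m^2 - 4*m*z + 3*z^2
(3) = ((0.2184*exp(d) + 0.0846)*(1.82*exp(2*d) + 2.82*exp(d) + 3.55) - 0.03*(3.64*exp(d) + 2.82)*(7.28*exp(d) + 5.64)*exp(d))*exp(d)/(1.82*exp(2*d) + 2.82*exp(d) + 3.55)^3
(4) = 3*p^2 + 4*p - 6
(5) = -2*(2*sin(c) + 1)*cos(c)/(sin(c)^2 + sin(c) - 2)^2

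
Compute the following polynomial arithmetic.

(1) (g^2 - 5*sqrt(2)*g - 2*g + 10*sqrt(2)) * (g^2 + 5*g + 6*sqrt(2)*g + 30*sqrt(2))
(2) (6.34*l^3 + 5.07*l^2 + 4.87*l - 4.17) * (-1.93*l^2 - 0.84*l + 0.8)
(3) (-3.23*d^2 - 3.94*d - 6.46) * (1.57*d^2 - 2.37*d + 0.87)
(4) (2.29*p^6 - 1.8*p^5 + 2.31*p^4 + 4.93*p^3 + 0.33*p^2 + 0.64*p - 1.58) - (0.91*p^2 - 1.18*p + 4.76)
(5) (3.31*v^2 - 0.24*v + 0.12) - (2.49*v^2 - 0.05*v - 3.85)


(1) = g^4 + sqrt(2)*g^3 + 3*g^3 - 70*g^2 + 3*sqrt(2)*g^2 - 180*g - 10*sqrt(2)*g + 600
(2) = -12.2362*l^5 - 15.1107*l^4 - 8.5859*l^3 + 8.0133*l^2 + 7.3988*l - 3.336
(3) = -5.0711*d^4 + 1.4693*d^3 - 3.6145*d^2 + 11.8824*d - 5.6202
(4) = 2.29*p^6 - 1.8*p^5 + 2.31*p^4 + 4.93*p^3 - 0.58*p^2 + 1.82*p - 6.34
(5) = 0.82*v^2 - 0.19*v + 3.97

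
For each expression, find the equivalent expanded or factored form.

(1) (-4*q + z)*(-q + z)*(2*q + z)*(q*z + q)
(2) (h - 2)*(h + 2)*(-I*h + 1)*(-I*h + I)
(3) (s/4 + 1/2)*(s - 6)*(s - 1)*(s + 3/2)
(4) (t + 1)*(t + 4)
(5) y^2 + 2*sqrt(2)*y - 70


(1) = 8*q^4*z + 8*q^4 - 6*q^3*z^2 - 6*q^3*z - 3*q^2*z^3 - 3*q^2*z^2 + q*z^4 + q*z^3
(2) = -h^4 + h^3 - I*h^3 + 4*h^2 + I*h^2 - 4*h + 4*I*h - 4*I
(3) = s^4/4 - 7*s^3/8 - 31*s^2/8 + 9/2
(4) = t^2 + 5*t + 4
(5) = (y - 5*sqrt(2))*(y + 7*sqrt(2))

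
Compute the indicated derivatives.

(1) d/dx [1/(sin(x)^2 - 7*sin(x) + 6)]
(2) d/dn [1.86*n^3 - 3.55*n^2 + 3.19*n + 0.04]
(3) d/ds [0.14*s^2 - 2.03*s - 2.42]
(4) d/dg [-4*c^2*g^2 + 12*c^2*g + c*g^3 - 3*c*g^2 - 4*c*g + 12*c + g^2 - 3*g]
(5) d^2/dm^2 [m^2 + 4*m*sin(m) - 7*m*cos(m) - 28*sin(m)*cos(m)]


(1) = (7 - 2*sin(x))*cos(x)/(sin(x)^2 - 7*sin(x) + 6)^2
(2) = 5.58*n^2 - 7.1*n + 3.19
(3) = 0.28*s - 2.03
(4) = -8*c^2*g + 12*c^2 + 3*c*g^2 - 6*c*g - 4*c + 2*g - 3
(5) = -4*m*sin(m) + 7*m*cos(m) + 14*sin(m) + 56*sin(2*m) + 8*cos(m) + 2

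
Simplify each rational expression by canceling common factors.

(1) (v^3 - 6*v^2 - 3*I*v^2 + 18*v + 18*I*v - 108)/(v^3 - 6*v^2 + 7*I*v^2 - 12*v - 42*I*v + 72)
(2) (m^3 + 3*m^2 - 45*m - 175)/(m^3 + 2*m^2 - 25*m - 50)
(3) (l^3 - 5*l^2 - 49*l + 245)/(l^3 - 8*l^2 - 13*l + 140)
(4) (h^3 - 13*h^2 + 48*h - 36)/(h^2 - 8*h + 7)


(1) = (v - 6*I)/(v + 4*I)
(2) = (m^2 - 2*m - 35)/(m^2 - 3*m - 10)
(3) = (l + 7)/(l + 4)
(4) = (h^2 - 12*h + 36)/(h - 7)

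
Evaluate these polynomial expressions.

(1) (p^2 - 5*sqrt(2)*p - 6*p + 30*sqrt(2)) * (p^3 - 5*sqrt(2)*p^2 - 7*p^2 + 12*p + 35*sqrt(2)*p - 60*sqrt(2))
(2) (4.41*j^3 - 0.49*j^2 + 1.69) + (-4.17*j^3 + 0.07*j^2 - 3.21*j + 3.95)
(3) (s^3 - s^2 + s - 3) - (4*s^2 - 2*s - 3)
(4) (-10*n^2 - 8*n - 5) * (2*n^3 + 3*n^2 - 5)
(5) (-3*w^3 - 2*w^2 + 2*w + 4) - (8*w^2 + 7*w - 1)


(1) = p^5 - 10*sqrt(2)*p^4 - 13*p^4 + 104*p^3 + 130*sqrt(2)*p^3 - 540*sqrt(2)*p^2 - 722*p^2 + 720*sqrt(2)*p + 2700*p - 3600
(2) = 0.24*j^3 - 0.42*j^2 - 3.21*j + 5.64
(3) = s^3 - 5*s^2 + 3*s
(4) = -20*n^5 - 46*n^4 - 34*n^3 + 35*n^2 + 40*n + 25
(5) = -3*w^3 - 10*w^2 - 5*w + 5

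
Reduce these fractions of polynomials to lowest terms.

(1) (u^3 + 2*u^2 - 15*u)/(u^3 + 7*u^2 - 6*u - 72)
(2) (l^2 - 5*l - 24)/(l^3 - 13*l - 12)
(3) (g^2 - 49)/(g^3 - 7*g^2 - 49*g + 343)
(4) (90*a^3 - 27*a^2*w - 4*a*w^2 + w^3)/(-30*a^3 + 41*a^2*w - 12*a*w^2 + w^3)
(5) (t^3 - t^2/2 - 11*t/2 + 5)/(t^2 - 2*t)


(1) = (u^2 + 5*u)/(u^2 + 10*u + 24)
(2) = (l - 8)/(l^2 - 3*l - 4)
(3) = 1/(g - 7)
(4) = (-15*a^2 + 2*a*w + w^2)/(5*a^2 - 6*a*w + w^2)
(5) = (2*t^2 + 3*t - 5)/(2*t)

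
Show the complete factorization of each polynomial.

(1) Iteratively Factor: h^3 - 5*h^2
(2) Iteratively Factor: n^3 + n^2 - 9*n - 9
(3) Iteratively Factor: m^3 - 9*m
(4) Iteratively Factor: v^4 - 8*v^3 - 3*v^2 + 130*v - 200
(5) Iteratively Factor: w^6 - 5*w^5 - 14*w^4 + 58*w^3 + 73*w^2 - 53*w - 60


(1) = (h)*(h^2 - 5*h) = h*(h - 5)*(h)
(2) = (n + 3)*(n^2 - 2*n - 3) = (n - 3)*(n + 3)*(n + 1)
(3) = (m + 3)*(m^2 - 3*m) = (m - 3)*(m + 3)*(m)
(4) = (v - 5)*(v^3 - 3*v^2 - 18*v + 40) = (v - 5)*(v + 4)*(v^2 - 7*v + 10) = (v - 5)^2*(v + 4)*(v - 2)
(5) = (w + 3)*(w^5 - 8*w^4 + 10*w^3 + 28*w^2 - 11*w - 20) = (w - 1)*(w + 3)*(w^4 - 7*w^3 + 3*w^2 + 31*w + 20) = (w - 1)*(w + 1)*(w + 3)*(w^3 - 8*w^2 + 11*w + 20) = (w - 1)*(w + 1)^2*(w + 3)*(w^2 - 9*w + 20) = (w - 5)*(w - 1)*(w + 1)^2*(w + 3)*(w - 4)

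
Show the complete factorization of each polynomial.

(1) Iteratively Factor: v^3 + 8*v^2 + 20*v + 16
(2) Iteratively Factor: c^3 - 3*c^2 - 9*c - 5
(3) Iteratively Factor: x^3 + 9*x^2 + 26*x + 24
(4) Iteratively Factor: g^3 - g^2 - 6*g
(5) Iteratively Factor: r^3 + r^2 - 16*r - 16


(1) = (v + 4)*(v^2 + 4*v + 4) = (v + 2)*(v + 4)*(v + 2)
(2) = (c + 1)*(c^2 - 4*c - 5) = (c + 1)^2*(c - 5)
(3) = (x + 4)*(x^2 + 5*x + 6) = (x + 3)*(x + 4)*(x + 2)
(4) = (g + 2)*(g^2 - 3*g) = g*(g + 2)*(g - 3)
(5) = (r + 4)*(r^2 - 3*r - 4) = (r - 4)*(r + 4)*(r + 1)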